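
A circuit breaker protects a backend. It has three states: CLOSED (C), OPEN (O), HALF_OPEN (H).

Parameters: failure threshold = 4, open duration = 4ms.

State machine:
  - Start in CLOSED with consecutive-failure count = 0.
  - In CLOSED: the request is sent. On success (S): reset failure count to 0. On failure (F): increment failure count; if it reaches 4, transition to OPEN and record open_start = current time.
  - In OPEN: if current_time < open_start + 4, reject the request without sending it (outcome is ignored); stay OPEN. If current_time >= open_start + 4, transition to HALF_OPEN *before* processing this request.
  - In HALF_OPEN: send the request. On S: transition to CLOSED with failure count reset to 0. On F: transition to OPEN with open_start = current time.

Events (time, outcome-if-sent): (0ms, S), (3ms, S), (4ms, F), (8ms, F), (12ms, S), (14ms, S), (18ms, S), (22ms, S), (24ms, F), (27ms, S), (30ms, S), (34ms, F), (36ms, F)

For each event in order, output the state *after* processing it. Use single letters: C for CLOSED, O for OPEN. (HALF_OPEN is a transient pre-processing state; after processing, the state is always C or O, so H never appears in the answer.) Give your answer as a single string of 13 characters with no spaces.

State after each event:
  event#1 t=0ms outcome=S: state=CLOSED
  event#2 t=3ms outcome=S: state=CLOSED
  event#3 t=4ms outcome=F: state=CLOSED
  event#4 t=8ms outcome=F: state=CLOSED
  event#5 t=12ms outcome=S: state=CLOSED
  event#6 t=14ms outcome=S: state=CLOSED
  event#7 t=18ms outcome=S: state=CLOSED
  event#8 t=22ms outcome=S: state=CLOSED
  event#9 t=24ms outcome=F: state=CLOSED
  event#10 t=27ms outcome=S: state=CLOSED
  event#11 t=30ms outcome=S: state=CLOSED
  event#12 t=34ms outcome=F: state=CLOSED
  event#13 t=36ms outcome=F: state=CLOSED

Answer: CCCCCCCCCCCCC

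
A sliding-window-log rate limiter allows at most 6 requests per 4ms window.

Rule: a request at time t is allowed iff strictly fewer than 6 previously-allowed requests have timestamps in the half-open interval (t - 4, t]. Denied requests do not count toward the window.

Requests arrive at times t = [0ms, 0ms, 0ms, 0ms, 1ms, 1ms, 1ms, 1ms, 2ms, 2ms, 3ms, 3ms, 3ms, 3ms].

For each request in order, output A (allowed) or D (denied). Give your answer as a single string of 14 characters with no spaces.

Tracking allowed requests in the window:
  req#1 t=0ms: ALLOW
  req#2 t=0ms: ALLOW
  req#3 t=0ms: ALLOW
  req#4 t=0ms: ALLOW
  req#5 t=1ms: ALLOW
  req#6 t=1ms: ALLOW
  req#7 t=1ms: DENY
  req#8 t=1ms: DENY
  req#9 t=2ms: DENY
  req#10 t=2ms: DENY
  req#11 t=3ms: DENY
  req#12 t=3ms: DENY
  req#13 t=3ms: DENY
  req#14 t=3ms: DENY

Answer: AAAAAADDDDDDDD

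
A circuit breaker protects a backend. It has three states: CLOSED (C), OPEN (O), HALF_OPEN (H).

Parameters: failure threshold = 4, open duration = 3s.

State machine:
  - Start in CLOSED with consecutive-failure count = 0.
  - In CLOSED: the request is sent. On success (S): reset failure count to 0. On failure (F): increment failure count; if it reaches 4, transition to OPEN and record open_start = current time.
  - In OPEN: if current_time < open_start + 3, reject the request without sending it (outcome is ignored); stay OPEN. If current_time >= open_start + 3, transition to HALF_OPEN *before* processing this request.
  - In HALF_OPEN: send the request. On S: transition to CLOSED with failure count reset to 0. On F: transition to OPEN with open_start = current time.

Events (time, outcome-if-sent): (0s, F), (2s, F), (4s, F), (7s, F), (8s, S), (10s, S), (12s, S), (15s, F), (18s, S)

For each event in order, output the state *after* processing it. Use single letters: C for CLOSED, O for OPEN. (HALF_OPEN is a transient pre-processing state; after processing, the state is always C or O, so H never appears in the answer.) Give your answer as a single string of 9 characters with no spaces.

Answer: CCCOOCCCC

Derivation:
State after each event:
  event#1 t=0s outcome=F: state=CLOSED
  event#2 t=2s outcome=F: state=CLOSED
  event#3 t=4s outcome=F: state=CLOSED
  event#4 t=7s outcome=F: state=OPEN
  event#5 t=8s outcome=S: state=OPEN
  event#6 t=10s outcome=S: state=CLOSED
  event#7 t=12s outcome=S: state=CLOSED
  event#8 t=15s outcome=F: state=CLOSED
  event#9 t=18s outcome=S: state=CLOSED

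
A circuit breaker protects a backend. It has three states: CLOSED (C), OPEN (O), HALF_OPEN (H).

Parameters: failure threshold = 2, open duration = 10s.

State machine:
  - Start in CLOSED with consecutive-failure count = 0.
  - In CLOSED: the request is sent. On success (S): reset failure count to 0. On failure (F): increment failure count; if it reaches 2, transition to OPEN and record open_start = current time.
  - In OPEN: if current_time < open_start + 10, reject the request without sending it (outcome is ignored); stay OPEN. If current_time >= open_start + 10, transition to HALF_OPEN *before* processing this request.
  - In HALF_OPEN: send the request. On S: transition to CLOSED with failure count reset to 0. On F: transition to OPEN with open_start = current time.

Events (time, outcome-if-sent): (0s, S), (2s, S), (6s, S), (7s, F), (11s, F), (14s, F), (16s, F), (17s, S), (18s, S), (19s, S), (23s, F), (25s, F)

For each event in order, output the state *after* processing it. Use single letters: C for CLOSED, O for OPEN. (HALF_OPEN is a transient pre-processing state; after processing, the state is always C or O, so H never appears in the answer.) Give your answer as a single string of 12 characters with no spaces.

Answer: CCCCOOOOOOOO

Derivation:
State after each event:
  event#1 t=0s outcome=S: state=CLOSED
  event#2 t=2s outcome=S: state=CLOSED
  event#3 t=6s outcome=S: state=CLOSED
  event#4 t=7s outcome=F: state=CLOSED
  event#5 t=11s outcome=F: state=OPEN
  event#6 t=14s outcome=F: state=OPEN
  event#7 t=16s outcome=F: state=OPEN
  event#8 t=17s outcome=S: state=OPEN
  event#9 t=18s outcome=S: state=OPEN
  event#10 t=19s outcome=S: state=OPEN
  event#11 t=23s outcome=F: state=OPEN
  event#12 t=25s outcome=F: state=OPEN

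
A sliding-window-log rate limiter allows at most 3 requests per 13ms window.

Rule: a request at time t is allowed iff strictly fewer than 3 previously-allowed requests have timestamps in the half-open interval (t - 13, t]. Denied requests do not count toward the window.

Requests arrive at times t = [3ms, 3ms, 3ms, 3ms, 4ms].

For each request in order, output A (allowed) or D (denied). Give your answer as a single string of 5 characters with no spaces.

Answer: AAADD

Derivation:
Tracking allowed requests in the window:
  req#1 t=3ms: ALLOW
  req#2 t=3ms: ALLOW
  req#3 t=3ms: ALLOW
  req#4 t=3ms: DENY
  req#5 t=4ms: DENY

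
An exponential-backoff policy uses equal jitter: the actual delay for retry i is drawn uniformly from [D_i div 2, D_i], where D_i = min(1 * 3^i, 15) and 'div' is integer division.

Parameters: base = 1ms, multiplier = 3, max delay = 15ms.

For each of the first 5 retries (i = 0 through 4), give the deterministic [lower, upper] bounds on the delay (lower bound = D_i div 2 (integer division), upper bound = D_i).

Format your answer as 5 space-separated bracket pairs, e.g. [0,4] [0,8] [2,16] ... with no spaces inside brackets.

Answer: [0,1] [1,3] [4,9] [7,15] [7,15]

Derivation:
Computing bounds per retry:
  i=0: D_i=min(1*3^0,15)=1, bounds=[0,1]
  i=1: D_i=min(1*3^1,15)=3, bounds=[1,3]
  i=2: D_i=min(1*3^2,15)=9, bounds=[4,9]
  i=3: D_i=min(1*3^3,15)=15, bounds=[7,15]
  i=4: D_i=min(1*3^4,15)=15, bounds=[7,15]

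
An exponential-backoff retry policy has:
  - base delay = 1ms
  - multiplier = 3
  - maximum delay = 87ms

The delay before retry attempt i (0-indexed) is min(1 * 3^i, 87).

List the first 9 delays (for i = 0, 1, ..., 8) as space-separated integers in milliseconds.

Answer: 1 3 9 27 81 87 87 87 87

Derivation:
Computing each delay:
  i=0: min(1*3^0, 87) = 1
  i=1: min(1*3^1, 87) = 3
  i=2: min(1*3^2, 87) = 9
  i=3: min(1*3^3, 87) = 27
  i=4: min(1*3^4, 87) = 81
  i=5: min(1*3^5, 87) = 87
  i=6: min(1*3^6, 87) = 87
  i=7: min(1*3^7, 87) = 87
  i=8: min(1*3^8, 87) = 87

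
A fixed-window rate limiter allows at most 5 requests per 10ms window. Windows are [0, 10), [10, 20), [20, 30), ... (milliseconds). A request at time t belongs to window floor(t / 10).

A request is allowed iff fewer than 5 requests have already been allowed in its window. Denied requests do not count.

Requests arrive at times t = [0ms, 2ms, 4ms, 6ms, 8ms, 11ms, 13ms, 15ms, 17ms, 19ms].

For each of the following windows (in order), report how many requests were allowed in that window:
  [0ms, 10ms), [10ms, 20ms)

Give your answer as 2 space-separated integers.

Answer: 5 5

Derivation:
Processing requests:
  req#1 t=0ms (window 0): ALLOW
  req#2 t=2ms (window 0): ALLOW
  req#3 t=4ms (window 0): ALLOW
  req#4 t=6ms (window 0): ALLOW
  req#5 t=8ms (window 0): ALLOW
  req#6 t=11ms (window 1): ALLOW
  req#7 t=13ms (window 1): ALLOW
  req#8 t=15ms (window 1): ALLOW
  req#9 t=17ms (window 1): ALLOW
  req#10 t=19ms (window 1): ALLOW

Allowed counts by window: 5 5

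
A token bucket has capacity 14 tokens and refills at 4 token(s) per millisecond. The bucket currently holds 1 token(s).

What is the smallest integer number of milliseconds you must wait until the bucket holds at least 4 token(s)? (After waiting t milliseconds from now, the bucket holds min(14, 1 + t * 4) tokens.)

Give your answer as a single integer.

Answer: 1

Derivation:
Need 1 + t * 4 >= 4, so t >= 3/4.
Smallest integer t = ceil(3/4) = 1.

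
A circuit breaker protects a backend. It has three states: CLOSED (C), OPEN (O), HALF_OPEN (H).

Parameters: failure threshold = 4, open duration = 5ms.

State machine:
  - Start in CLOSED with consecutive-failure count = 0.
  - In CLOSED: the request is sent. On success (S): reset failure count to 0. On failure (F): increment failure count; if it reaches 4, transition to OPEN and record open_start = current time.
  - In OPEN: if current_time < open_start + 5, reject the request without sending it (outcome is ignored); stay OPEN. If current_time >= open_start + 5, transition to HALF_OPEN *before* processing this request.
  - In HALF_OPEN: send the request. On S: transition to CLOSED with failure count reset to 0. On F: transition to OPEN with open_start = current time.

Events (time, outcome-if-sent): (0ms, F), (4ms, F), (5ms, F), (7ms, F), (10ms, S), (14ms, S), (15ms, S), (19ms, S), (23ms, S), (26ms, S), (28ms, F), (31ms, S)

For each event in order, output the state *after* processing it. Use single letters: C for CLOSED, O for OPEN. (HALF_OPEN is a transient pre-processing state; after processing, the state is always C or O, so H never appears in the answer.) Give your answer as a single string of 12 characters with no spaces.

Answer: CCCOOCCCCCCC

Derivation:
State after each event:
  event#1 t=0ms outcome=F: state=CLOSED
  event#2 t=4ms outcome=F: state=CLOSED
  event#3 t=5ms outcome=F: state=CLOSED
  event#4 t=7ms outcome=F: state=OPEN
  event#5 t=10ms outcome=S: state=OPEN
  event#6 t=14ms outcome=S: state=CLOSED
  event#7 t=15ms outcome=S: state=CLOSED
  event#8 t=19ms outcome=S: state=CLOSED
  event#9 t=23ms outcome=S: state=CLOSED
  event#10 t=26ms outcome=S: state=CLOSED
  event#11 t=28ms outcome=F: state=CLOSED
  event#12 t=31ms outcome=S: state=CLOSED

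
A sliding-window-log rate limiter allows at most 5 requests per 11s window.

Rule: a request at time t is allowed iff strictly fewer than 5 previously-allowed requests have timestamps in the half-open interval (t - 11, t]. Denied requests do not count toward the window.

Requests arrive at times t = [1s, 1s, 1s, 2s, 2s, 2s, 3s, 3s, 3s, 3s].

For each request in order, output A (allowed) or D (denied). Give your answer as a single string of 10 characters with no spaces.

Answer: AAAAADDDDD

Derivation:
Tracking allowed requests in the window:
  req#1 t=1s: ALLOW
  req#2 t=1s: ALLOW
  req#3 t=1s: ALLOW
  req#4 t=2s: ALLOW
  req#5 t=2s: ALLOW
  req#6 t=2s: DENY
  req#7 t=3s: DENY
  req#8 t=3s: DENY
  req#9 t=3s: DENY
  req#10 t=3s: DENY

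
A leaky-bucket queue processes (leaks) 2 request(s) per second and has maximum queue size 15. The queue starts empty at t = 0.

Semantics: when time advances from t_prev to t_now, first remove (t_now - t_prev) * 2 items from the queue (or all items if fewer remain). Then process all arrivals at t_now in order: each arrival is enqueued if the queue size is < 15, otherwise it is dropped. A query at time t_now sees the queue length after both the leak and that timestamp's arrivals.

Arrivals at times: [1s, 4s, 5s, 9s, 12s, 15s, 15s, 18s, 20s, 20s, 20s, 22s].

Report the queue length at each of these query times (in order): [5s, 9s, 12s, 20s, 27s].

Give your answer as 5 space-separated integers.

Queue lengths at query times:
  query t=5s: backlog = 1
  query t=9s: backlog = 1
  query t=12s: backlog = 1
  query t=20s: backlog = 3
  query t=27s: backlog = 0

Answer: 1 1 1 3 0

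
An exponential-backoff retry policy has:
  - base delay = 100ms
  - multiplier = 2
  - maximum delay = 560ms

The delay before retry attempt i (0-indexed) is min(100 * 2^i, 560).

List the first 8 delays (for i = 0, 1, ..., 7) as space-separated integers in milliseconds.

Answer: 100 200 400 560 560 560 560 560

Derivation:
Computing each delay:
  i=0: min(100*2^0, 560) = 100
  i=1: min(100*2^1, 560) = 200
  i=2: min(100*2^2, 560) = 400
  i=3: min(100*2^3, 560) = 560
  i=4: min(100*2^4, 560) = 560
  i=5: min(100*2^5, 560) = 560
  i=6: min(100*2^6, 560) = 560
  i=7: min(100*2^7, 560) = 560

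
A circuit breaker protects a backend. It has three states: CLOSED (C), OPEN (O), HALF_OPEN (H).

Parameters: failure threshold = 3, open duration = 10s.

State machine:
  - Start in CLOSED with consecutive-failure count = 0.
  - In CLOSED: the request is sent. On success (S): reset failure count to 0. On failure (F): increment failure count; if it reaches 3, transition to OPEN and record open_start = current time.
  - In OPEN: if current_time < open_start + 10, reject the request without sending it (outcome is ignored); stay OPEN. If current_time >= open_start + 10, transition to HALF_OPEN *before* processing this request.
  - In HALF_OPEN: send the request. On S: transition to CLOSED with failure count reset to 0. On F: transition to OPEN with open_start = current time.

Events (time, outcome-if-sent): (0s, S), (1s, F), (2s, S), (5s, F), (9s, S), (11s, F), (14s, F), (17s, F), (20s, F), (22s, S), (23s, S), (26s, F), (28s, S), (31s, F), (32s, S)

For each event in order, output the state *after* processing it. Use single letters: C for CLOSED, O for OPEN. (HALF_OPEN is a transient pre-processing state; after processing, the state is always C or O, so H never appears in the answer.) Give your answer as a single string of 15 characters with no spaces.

Answer: CCCCCCCOOOOOCCC

Derivation:
State after each event:
  event#1 t=0s outcome=S: state=CLOSED
  event#2 t=1s outcome=F: state=CLOSED
  event#3 t=2s outcome=S: state=CLOSED
  event#4 t=5s outcome=F: state=CLOSED
  event#5 t=9s outcome=S: state=CLOSED
  event#6 t=11s outcome=F: state=CLOSED
  event#7 t=14s outcome=F: state=CLOSED
  event#8 t=17s outcome=F: state=OPEN
  event#9 t=20s outcome=F: state=OPEN
  event#10 t=22s outcome=S: state=OPEN
  event#11 t=23s outcome=S: state=OPEN
  event#12 t=26s outcome=F: state=OPEN
  event#13 t=28s outcome=S: state=CLOSED
  event#14 t=31s outcome=F: state=CLOSED
  event#15 t=32s outcome=S: state=CLOSED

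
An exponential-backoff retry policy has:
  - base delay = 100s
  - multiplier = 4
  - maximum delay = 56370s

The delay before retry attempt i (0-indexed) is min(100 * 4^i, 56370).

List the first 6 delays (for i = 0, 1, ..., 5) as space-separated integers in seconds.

Computing each delay:
  i=0: min(100*4^0, 56370) = 100
  i=1: min(100*4^1, 56370) = 400
  i=2: min(100*4^2, 56370) = 1600
  i=3: min(100*4^3, 56370) = 6400
  i=4: min(100*4^4, 56370) = 25600
  i=5: min(100*4^5, 56370) = 56370

Answer: 100 400 1600 6400 25600 56370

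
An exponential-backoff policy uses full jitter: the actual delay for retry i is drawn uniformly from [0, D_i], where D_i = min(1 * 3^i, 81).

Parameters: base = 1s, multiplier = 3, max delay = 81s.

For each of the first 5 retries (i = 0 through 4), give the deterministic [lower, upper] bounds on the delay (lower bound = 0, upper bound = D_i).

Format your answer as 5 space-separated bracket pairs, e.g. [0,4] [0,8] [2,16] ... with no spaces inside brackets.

Answer: [0,1] [0,3] [0,9] [0,27] [0,81]

Derivation:
Computing bounds per retry:
  i=0: D_i=min(1*3^0,81)=1, bounds=[0,1]
  i=1: D_i=min(1*3^1,81)=3, bounds=[0,3]
  i=2: D_i=min(1*3^2,81)=9, bounds=[0,9]
  i=3: D_i=min(1*3^3,81)=27, bounds=[0,27]
  i=4: D_i=min(1*3^4,81)=81, bounds=[0,81]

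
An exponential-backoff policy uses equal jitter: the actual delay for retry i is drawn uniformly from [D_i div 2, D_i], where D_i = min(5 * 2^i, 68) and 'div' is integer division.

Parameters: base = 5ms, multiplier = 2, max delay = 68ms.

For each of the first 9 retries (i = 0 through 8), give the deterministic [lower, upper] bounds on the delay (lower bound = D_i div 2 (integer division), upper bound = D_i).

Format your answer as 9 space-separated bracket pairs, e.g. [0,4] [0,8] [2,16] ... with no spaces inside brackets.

Answer: [2,5] [5,10] [10,20] [20,40] [34,68] [34,68] [34,68] [34,68] [34,68]

Derivation:
Computing bounds per retry:
  i=0: D_i=min(5*2^0,68)=5, bounds=[2,5]
  i=1: D_i=min(5*2^1,68)=10, bounds=[5,10]
  i=2: D_i=min(5*2^2,68)=20, bounds=[10,20]
  i=3: D_i=min(5*2^3,68)=40, bounds=[20,40]
  i=4: D_i=min(5*2^4,68)=68, bounds=[34,68]
  i=5: D_i=min(5*2^5,68)=68, bounds=[34,68]
  i=6: D_i=min(5*2^6,68)=68, bounds=[34,68]
  i=7: D_i=min(5*2^7,68)=68, bounds=[34,68]
  i=8: D_i=min(5*2^8,68)=68, bounds=[34,68]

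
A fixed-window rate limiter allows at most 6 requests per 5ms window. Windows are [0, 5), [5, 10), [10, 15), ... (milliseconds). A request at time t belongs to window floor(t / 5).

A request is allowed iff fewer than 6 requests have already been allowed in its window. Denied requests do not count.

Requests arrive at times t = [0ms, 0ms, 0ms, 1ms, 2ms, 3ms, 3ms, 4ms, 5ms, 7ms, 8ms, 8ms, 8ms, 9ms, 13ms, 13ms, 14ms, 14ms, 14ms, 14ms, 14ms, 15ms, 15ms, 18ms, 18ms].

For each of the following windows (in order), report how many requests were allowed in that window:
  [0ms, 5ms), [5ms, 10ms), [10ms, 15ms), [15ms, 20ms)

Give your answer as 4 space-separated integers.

Answer: 6 6 6 4

Derivation:
Processing requests:
  req#1 t=0ms (window 0): ALLOW
  req#2 t=0ms (window 0): ALLOW
  req#3 t=0ms (window 0): ALLOW
  req#4 t=1ms (window 0): ALLOW
  req#5 t=2ms (window 0): ALLOW
  req#6 t=3ms (window 0): ALLOW
  req#7 t=3ms (window 0): DENY
  req#8 t=4ms (window 0): DENY
  req#9 t=5ms (window 1): ALLOW
  req#10 t=7ms (window 1): ALLOW
  req#11 t=8ms (window 1): ALLOW
  req#12 t=8ms (window 1): ALLOW
  req#13 t=8ms (window 1): ALLOW
  req#14 t=9ms (window 1): ALLOW
  req#15 t=13ms (window 2): ALLOW
  req#16 t=13ms (window 2): ALLOW
  req#17 t=14ms (window 2): ALLOW
  req#18 t=14ms (window 2): ALLOW
  req#19 t=14ms (window 2): ALLOW
  req#20 t=14ms (window 2): ALLOW
  req#21 t=14ms (window 2): DENY
  req#22 t=15ms (window 3): ALLOW
  req#23 t=15ms (window 3): ALLOW
  req#24 t=18ms (window 3): ALLOW
  req#25 t=18ms (window 3): ALLOW

Allowed counts by window: 6 6 6 4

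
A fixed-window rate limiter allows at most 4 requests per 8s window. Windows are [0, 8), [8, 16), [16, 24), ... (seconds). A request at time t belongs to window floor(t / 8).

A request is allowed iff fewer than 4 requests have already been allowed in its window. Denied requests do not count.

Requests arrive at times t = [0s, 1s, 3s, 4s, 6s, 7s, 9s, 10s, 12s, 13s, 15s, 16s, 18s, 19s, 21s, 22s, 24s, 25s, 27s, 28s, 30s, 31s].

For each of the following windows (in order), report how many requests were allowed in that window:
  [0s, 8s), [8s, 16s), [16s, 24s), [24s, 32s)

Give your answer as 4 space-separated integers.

Processing requests:
  req#1 t=0s (window 0): ALLOW
  req#2 t=1s (window 0): ALLOW
  req#3 t=3s (window 0): ALLOW
  req#4 t=4s (window 0): ALLOW
  req#5 t=6s (window 0): DENY
  req#6 t=7s (window 0): DENY
  req#7 t=9s (window 1): ALLOW
  req#8 t=10s (window 1): ALLOW
  req#9 t=12s (window 1): ALLOW
  req#10 t=13s (window 1): ALLOW
  req#11 t=15s (window 1): DENY
  req#12 t=16s (window 2): ALLOW
  req#13 t=18s (window 2): ALLOW
  req#14 t=19s (window 2): ALLOW
  req#15 t=21s (window 2): ALLOW
  req#16 t=22s (window 2): DENY
  req#17 t=24s (window 3): ALLOW
  req#18 t=25s (window 3): ALLOW
  req#19 t=27s (window 3): ALLOW
  req#20 t=28s (window 3): ALLOW
  req#21 t=30s (window 3): DENY
  req#22 t=31s (window 3): DENY

Allowed counts by window: 4 4 4 4

Answer: 4 4 4 4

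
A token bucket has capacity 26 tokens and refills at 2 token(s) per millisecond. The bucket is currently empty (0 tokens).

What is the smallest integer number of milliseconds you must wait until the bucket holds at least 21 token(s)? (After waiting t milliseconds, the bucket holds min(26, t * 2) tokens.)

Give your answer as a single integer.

Answer: 11

Derivation:
Need t * 2 >= 21, so t >= 21/2.
Smallest integer t = ceil(21/2) = 11.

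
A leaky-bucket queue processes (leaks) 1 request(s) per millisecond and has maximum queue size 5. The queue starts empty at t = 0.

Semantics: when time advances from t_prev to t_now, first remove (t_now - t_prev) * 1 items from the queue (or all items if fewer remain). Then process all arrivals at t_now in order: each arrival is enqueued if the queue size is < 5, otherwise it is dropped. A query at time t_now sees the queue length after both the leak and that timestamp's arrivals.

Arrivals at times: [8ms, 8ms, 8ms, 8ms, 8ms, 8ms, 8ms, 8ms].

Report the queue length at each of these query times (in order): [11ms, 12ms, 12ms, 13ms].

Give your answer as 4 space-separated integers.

Queue lengths at query times:
  query t=11ms: backlog = 2
  query t=12ms: backlog = 1
  query t=12ms: backlog = 1
  query t=13ms: backlog = 0

Answer: 2 1 1 0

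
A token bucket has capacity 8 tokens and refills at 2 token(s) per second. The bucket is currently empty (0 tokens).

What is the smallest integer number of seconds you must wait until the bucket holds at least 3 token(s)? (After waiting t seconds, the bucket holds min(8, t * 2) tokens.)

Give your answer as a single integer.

Need t * 2 >= 3, so t >= 3/2.
Smallest integer t = ceil(3/2) = 2.

Answer: 2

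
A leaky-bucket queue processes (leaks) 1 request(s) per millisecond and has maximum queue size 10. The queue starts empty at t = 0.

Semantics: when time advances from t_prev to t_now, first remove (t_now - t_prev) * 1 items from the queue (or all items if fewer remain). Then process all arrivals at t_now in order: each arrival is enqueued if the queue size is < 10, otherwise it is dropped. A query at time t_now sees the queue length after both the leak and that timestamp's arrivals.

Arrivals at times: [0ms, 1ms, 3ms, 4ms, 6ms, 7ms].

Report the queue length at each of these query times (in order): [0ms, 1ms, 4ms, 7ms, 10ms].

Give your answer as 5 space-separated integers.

Queue lengths at query times:
  query t=0ms: backlog = 1
  query t=1ms: backlog = 1
  query t=4ms: backlog = 1
  query t=7ms: backlog = 1
  query t=10ms: backlog = 0

Answer: 1 1 1 1 0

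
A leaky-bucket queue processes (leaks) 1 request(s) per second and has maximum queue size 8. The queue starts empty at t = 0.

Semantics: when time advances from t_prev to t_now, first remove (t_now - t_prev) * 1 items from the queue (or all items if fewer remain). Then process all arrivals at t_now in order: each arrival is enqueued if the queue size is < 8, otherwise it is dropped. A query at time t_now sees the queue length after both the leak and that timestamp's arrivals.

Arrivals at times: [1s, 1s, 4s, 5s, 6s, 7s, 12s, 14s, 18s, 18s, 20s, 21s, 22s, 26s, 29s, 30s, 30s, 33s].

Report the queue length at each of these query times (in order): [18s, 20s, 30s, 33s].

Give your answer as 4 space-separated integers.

Answer: 2 1 2 1

Derivation:
Queue lengths at query times:
  query t=18s: backlog = 2
  query t=20s: backlog = 1
  query t=30s: backlog = 2
  query t=33s: backlog = 1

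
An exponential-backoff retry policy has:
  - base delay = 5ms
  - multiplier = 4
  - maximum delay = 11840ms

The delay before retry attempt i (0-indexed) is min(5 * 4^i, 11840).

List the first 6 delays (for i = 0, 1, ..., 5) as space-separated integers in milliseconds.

Answer: 5 20 80 320 1280 5120

Derivation:
Computing each delay:
  i=0: min(5*4^0, 11840) = 5
  i=1: min(5*4^1, 11840) = 20
  i=2: min(5*4^2, 11840) = 80
  i=3: min(5*4^3, 11840) = 320
  i=4: min(5*4^4, 11840) = 1280
  i=5: min(5*4^5, 11840) = 5120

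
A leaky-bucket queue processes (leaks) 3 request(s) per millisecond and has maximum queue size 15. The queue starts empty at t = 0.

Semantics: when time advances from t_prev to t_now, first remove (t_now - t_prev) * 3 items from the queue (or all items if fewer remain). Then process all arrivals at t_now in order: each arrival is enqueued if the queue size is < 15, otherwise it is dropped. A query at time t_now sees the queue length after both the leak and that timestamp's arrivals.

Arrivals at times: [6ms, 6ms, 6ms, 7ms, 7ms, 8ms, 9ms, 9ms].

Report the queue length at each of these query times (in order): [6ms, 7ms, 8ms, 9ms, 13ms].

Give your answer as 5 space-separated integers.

Answer: 3 2 1 2 0

Derivation:
Queue lengths at query times:
  query t=6ms: backlog = 3
  query t=7ms: backlog = 2
  query t=8ms: backlog = 1
  query t=9ms: backlog = 2
  query t=13ms: backlog = 0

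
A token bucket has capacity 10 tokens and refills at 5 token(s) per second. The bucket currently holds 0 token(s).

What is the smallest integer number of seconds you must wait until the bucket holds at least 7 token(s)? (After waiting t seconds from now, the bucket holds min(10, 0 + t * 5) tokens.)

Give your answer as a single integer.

Need 0 + t * 5 >= 7, so t >= 7/5.
Smallest integer t = ceil(7/5) = 2.

Answer: 2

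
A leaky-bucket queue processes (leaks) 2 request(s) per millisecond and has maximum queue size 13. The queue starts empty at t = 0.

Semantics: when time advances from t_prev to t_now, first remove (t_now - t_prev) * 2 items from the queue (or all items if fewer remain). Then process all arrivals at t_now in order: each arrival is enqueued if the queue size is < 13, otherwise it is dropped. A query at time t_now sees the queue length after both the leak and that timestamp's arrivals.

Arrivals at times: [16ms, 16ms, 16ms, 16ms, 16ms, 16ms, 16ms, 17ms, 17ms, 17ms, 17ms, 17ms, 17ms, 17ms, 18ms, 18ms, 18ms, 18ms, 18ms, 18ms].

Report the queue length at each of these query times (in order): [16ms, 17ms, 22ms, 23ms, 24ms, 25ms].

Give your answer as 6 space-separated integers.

Answer: 7 12 5 3 1 0

Derivation:
Queue lengths at query times:
  query t=16ms: backlog = 7
  query t=17ms: backlog = 12
  query t=22ms: backlog = 5
  query t=23ms: backlog = 3
  query t=24ms: backlog = 1
  query t=25ms: backlog = 0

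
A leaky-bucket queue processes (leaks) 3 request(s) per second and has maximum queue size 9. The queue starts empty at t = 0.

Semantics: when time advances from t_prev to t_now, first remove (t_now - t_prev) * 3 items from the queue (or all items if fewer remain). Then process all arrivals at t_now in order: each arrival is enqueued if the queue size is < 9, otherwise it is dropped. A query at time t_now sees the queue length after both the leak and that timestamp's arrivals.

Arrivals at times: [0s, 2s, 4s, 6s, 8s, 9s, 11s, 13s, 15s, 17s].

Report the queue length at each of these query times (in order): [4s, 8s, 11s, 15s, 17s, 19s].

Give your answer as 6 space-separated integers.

Queue lengths at query times:
  query t=4s: backlog = 1
  query t=8s: backlog = 1
  query t=11s: backlog = 1
  query t=15s: backlog = 1
  query t=17s: backlog = 1
  query t=19s: backlog = 0

Answer: 1 1 1 1 1 0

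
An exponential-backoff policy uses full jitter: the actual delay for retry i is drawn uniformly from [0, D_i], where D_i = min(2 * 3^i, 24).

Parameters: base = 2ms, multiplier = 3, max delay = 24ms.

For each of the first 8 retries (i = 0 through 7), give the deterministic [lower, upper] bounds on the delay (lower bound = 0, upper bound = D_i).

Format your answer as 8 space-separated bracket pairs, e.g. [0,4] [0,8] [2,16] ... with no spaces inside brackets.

Answer: [0,2] [0,6] [0,18] [0,24] [0,24] [0,24] [0,24] [0,24]

Derivation:
Computing bounds per retry:
  i=0: D_i=min(2*3^0,24)=2, bounds=[0,2]
  i=1: D_i=min(2*3^1,24)=6, bounds=[0,6]
  i=2: D_i=min(2*3^2,24)=18, bounds=[0,18]
  i=3: D_i=min(2*3^3,24)=24, bounds=[0,24]
  i=4: D_i=min(2*3^4,24)=24, bounds=[0,24]
  i=5: D_i=min(2*3^5,24)=24, bounds=[0,24]
  i=6: D_i=min(2*3^6,24)=24, bounds=[0,24]
  i=7: D_i=min(2*3^7,24)=24, bounds=[0,24]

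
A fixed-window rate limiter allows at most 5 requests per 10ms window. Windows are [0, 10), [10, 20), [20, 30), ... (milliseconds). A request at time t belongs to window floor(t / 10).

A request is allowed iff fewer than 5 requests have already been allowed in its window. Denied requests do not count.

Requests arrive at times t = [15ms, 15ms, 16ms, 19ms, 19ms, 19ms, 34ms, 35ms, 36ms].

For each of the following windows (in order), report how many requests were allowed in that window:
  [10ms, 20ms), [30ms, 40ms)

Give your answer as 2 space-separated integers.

Processing requests:
  req#1 t=15ms (window 1): ALLOW
  req#2 t=15ms (window 1): ALLOW
  req#3 t=16ms (window 1): ALLOW
  req#4 t=19ms (window 1): ALLOW
  req#5 t=19ms (window 1): ALLOW
  req#6 t=19ms (window 1): DENY
  req#7 t=34ms (window 3): ALLOW
  req#8 t=35ms (window 3): ALLOW
  req#9 t=36ms (window 3): ALLOW

Allowed counts by window: 5 3

Answer: 5 3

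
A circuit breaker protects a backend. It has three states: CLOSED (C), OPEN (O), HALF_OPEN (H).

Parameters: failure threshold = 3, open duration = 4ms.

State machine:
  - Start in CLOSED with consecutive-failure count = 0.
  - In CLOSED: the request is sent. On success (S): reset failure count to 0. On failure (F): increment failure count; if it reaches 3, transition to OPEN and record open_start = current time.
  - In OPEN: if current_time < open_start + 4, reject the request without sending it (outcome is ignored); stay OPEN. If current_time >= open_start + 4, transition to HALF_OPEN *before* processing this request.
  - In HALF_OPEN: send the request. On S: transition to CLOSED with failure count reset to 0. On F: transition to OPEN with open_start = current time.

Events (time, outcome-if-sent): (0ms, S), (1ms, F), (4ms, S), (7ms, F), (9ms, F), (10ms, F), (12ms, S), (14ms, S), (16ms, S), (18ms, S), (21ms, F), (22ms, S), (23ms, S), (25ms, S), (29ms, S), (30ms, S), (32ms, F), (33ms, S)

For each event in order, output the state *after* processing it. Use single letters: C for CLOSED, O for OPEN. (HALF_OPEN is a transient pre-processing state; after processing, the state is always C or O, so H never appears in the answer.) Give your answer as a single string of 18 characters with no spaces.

Answer: CCCCCOOCCCCCCCCCCC

Derivation:
State after each event:
  event#1 t=0ms outcome=S: state=CLOSED
  event#2 t=1ms outcome=F: state=CLOSED
  event#3 t=4ms outcome=S: state=CLOSED
  event#4 t=7ms outcome=F: state=CLOSED
  event#5 t=9ms outcome=F: state=CLOSED
  event#6 t=10ms outcome=F: state=OPEN
  event#7 t=12ms outcome=S: state=OPEN
  event#8 t=14ms outcome=S: state=CLOSED
  event#9 t=16ms outcome=S: state=CLOSED
  event#10 t=18ms outcome=S: state=CLOSED
  event#11 t=21ms outcome=F: state=CLOSED
  event#12 t=22ms outcome=S: state=CLOSED
  event#13 t=23ms outcome=S: state=CLOSED
  event#14 t=25ms outcome=S: state=CLOSED
  event#15 t=29ms outcome=S: state=CLOSED
  event#16 t=30ms outcome=S: state=CLOSED
  event#17 t=32ms outcome=F: state=CLOSED
  event#18 t=33ms outcome=S: state=CLOSED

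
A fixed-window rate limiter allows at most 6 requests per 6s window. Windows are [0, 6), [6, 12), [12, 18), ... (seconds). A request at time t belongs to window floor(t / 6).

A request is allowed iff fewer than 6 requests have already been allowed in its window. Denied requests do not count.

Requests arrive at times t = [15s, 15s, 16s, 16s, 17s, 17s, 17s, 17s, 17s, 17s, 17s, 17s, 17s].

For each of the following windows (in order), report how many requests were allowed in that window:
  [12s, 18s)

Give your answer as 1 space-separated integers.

Answer: 6

Derivation:
Processing requests:
  req#1 t=15s (window 2): ALLOW
  req#2 t=15s (window 2): ALLOW
  req#3 t=16s (window 2): ALLOW
  req#4 t=16s (window 2): ALLOW
  req#5 t=17s (window 2): ALLOW
  req#6 t=17s (window 2): ALLOW
  req#7 t=17s (window 2): DENY
  req#8 t=17s (window 2): DENY
  req#9 t=17s (window 2): DENY
  req#10 t=17s (window 2): DENY
  req#11 t=17s (window 2): DENY
  req#12 t=17s (window 2): DENY
  req#13 t=17s (window 2): DENY

Allowed counts by window: 6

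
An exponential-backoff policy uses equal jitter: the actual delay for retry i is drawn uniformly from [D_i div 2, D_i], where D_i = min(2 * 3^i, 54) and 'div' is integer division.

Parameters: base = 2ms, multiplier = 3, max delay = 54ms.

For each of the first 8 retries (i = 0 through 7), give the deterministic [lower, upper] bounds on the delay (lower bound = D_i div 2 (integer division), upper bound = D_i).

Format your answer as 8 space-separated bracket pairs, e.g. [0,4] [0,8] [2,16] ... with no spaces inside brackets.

Answer: [1,2] [3,6] [9,18] [27,54] [27,54] [27,54] [27,54] [27,54]

Derivation:
Computing bounds per retry:
  i=0: D_i=min(2*3^0,54)=2, bounds=[1,2]
  i=1: D_i=min(2*3^1,54)=6, bounds=[3,6]
  i=2: D_i=min(2*3^2,54)=18, bounds=[9,18]
  i=3: D_i=min(2*3^3,54)=54, bounds=[27,54]
  i=4: D_i=min(2*3^4,54)=54, bounds=[27,54]
  i=5: D_i=min(2*3^5,54)=54, bounds=[27,54]
  i=6: D_i=min(2*3^6,54)=54, bounds=[27,54]
  i=7: D_i=min(2*3^7,54)=54, bounds=[27,54]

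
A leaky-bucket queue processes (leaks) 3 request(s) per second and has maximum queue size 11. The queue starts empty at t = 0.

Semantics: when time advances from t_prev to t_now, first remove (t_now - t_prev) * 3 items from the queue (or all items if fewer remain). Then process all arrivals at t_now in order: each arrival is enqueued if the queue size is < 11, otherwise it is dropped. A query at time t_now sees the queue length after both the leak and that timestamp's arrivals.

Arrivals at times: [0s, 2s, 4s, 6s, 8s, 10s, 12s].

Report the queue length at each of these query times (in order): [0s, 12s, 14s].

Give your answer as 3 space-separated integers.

Queue lengths at query times:
  query t=0s: backlog = 1
  query t=12s: backlog = 1
  query t=14s: backlog = 0

Answer: 1 1 0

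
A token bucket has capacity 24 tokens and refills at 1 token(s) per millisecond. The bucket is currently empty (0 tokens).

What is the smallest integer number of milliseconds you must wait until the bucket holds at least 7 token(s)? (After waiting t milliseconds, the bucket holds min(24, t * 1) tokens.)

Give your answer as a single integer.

Answer: 7

Derivation:
Need t * 1 >= 7, so t >= 7/1.
Smallest integer t = ceil(7/1) = 7.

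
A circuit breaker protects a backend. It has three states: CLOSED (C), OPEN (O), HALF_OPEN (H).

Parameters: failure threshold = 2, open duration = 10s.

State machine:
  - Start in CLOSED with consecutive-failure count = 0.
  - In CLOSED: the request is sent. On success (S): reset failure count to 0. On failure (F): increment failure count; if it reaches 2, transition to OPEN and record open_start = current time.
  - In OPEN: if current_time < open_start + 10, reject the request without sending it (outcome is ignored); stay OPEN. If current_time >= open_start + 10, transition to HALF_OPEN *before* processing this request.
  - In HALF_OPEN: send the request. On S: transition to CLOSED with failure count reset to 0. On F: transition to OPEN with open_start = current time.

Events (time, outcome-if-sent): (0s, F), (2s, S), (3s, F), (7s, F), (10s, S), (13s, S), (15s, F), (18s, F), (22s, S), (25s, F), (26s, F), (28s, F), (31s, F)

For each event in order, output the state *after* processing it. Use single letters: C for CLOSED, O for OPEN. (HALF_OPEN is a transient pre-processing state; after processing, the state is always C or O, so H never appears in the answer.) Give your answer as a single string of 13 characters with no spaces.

State after each event:
  event#1 t=0s outcome=F: state=CLOSED
  event#2 t=2s outcome=S: state=CLOSED
  event#3 t=3s outcome=F: state=CLOSED
  event#4 t=7s outcome=F: state=OPEN
  event#5 t=10s outcome=S: state=OPEN
  event#6 t=13s outcome=S: state=OPEN
  event#7 t=15s outcome=F: state=OPEN
  event#8 t=18s outcome=F: state=OPEN
  event#9 t=22s outcome=S: state=OPEN
  event#10 t=25s outcome=F: state=OPEN
  event#11 t=26s outcome=F: state=OPEN
  event#12 t=28s outcome=F: state=OPEN
  event#13 t=31s outcome=F: state=OPEN

Answer: CCCOOOOOOOOOO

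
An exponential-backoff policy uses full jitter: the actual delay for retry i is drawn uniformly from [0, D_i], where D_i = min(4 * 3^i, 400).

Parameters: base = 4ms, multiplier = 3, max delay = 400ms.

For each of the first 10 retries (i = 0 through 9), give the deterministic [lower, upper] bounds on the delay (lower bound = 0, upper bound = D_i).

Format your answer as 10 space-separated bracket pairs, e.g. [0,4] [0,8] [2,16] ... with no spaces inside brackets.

Computing bounds per retry:
  i=0: D_i=min(4*3^0,400)=4, bounds=[0,4]
  i=1: D_i=min(4*3^1,400)=12, bounds=[0,12]
  i=2: D_i=min(4*3^2,400)=36, bounds=[0,36]
  i=3: D_i=min(4*3^3,400)=108, bounds=[0,108]
  i=4: D_i=min(4*3^4,400)=324, bounds=[0,324]
  i=5: D_i=min(4*3^5,400)=400, bounds=[0,400]
  i=6: D_i=min(4*3^6,400)=400, bounds=[0,400]
  i=7: D_i=min(4*3^7,400)=400, bounds=[0,400]
  i=8: D_i=min(4*3^8,400)=400, bounds=[0,400]
  i=9: D_i=min(4*3^9,400)=400, bounds=[0,400]

Answer: [0,4] [0,12] [0,36] [0,108] [0,324] [0,400] [0,400] [0,400] [0,400] [0,400]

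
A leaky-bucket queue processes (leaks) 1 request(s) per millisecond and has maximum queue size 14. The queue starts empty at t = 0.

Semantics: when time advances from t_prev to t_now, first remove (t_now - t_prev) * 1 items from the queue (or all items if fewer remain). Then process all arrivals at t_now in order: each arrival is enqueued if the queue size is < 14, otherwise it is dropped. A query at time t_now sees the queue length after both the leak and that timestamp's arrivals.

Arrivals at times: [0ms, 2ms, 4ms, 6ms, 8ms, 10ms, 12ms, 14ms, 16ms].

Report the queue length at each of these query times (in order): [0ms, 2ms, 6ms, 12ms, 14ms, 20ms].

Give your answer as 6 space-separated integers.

Queue lengths at query times:
  query t=0ms: backlog = 1
  query t=2ms: backlog = 1
  query t=6ms: backlog = 1
  query t=12ms: backlog = 1
  query t=14ms: backlog = 1
  query t=20ms: backlog = 0

Answer: 1 1 1 1 1 0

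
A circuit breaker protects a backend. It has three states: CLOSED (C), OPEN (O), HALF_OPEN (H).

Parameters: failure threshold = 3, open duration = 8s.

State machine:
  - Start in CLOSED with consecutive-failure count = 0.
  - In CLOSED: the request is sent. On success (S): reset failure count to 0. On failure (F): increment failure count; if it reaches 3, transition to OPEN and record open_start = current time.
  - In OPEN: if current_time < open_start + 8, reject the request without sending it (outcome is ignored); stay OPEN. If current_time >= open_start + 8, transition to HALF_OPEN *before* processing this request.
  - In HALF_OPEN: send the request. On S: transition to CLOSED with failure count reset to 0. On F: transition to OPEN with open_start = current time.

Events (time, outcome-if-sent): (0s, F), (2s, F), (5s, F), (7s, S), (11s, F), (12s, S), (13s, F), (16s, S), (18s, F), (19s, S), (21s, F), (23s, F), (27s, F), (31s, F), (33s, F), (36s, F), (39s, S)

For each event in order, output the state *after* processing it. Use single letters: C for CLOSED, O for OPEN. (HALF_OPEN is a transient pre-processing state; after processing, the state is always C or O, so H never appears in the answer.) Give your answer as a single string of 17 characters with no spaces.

Answer: CCOOOOOOOOOOOOOOC

Derivation:
State after each event:
  event#1 t=0s outcome=F: state=CLOSED
  event#2 t=2s outcome=F: state=CLOSED
  event#3 t=5s outcome=F: state=OPEN
  event#4 t=7s outcome=S: state=OPEN
  event#5 t=11s outcome=F: state=OPEN
  event#6 t=12s outcome=S: state=OPEN
  event#7 t=13s outcome=F: state=OPEN
  event#8 t=16s outcome=S: state=OPEN
  event#9 t=18s outcome=F: state=OPEN
  event#10 t=19s outcome=S: state=OPEN
  event#11 t=21s outcome=F: state=OPEN
  event#12 t=23s outcome=F: state=OPEN
  event#13 t=27s outcome=F: state=OPEN
  event#14 t=31s outcome=F: state=OPEN
  event#15 t=33s outcome=F: state=OPEN
  event#16 t=36s outcome=F: state=OPEN
  event#17 t=39s outcome=S: state=CLOSED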